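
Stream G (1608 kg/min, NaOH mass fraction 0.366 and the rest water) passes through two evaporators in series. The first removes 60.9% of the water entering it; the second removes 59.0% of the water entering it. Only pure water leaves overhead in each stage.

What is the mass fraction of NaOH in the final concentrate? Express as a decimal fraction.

0.783

water in feed = 1608×0.634 = 1019.5 kg/min.
After stage 1: water left = (1−0.609)×1019.5 = 398.61; stream total = 987.14 kg/min.
After stage 2: water left = (1−0.590)×398.61 = 163.43; final concentrate = 751.96 kg/min.
NaOH fraction = 588.53/751.96 = 0.783.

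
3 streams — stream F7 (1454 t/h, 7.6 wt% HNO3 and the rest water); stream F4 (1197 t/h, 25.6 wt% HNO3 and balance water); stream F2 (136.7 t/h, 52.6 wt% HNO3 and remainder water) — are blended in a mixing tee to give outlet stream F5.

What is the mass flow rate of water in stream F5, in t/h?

2299 t/h

water out = water in = 1454×0.924 + 1197×0.744 + 136.7×0.474 = 2298.9 t/h.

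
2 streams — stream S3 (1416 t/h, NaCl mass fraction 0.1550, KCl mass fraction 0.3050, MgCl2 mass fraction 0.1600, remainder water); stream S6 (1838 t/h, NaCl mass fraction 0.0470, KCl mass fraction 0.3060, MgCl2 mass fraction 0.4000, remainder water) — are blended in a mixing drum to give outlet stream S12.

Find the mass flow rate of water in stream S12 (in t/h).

992.1 t/h

water out = water in = 1416×0.380 + 1838×0.247 = 992.07 t/h.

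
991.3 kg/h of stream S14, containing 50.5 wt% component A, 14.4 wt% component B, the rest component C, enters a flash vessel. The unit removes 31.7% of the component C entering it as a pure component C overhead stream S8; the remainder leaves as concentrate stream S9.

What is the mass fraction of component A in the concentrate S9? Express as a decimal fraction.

component A is not removed: 991.3×0.505 = 500.61 kg/h of component A enters S9.
component C entering = 991.3×0.351 = 347.95 kg/h; overhead removed = 0.317×347.95 = 110.3 kg/h.
Concentrate = 991.3 − 110.3 = 881 kg/h.
Mass fraction = 500.61/881 = 0.568.

0.568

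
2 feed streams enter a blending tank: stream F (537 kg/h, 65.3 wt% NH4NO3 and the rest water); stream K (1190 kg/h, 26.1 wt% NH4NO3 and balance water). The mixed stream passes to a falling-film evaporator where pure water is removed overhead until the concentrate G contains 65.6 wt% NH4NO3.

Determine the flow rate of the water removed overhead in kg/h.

719 kg/h

NH4NO3 entering = 537×0.653 + 1190×0.261 = 661.25 kg/h.
All NH4NO3 reports to G, so G = 661.25/0.656 = 1008 kg/h.
Total feed = 1727 kg/h; overhead = 1727 − 1008 = 719 kg/h.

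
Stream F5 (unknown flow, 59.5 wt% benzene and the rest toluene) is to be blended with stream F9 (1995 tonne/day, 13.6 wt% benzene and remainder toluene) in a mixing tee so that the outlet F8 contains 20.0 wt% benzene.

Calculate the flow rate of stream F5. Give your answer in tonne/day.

Let F5 be the unknown flow. Total out = 1995 + F5.
benzene balance: 271.32 + 0.595·F5 = 0.200·(1995 + F5)
(0.595 − 0.200)·F5 = 0.200×1995 − 271.32 = 127.68
F5 = 127.68 / 0.395 = 323.24 tonne/day

323.2 tonne/day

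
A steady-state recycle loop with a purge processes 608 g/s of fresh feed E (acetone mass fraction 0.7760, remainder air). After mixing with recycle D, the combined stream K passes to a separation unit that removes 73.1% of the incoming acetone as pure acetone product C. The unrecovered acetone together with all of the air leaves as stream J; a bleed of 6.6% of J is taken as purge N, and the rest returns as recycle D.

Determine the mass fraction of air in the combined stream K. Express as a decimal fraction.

0.7661

air enters only via E and leaves only via the purge: 608×0.224 = 0.066×(air in J), and the separation unit passes all air, so air in K = air in J = 2063.5 g/s.
acetone in K: m_A = 608×0.776 + (1−0.066)·(1−0.731)·m_A, so m_A = 471.81/0.7488 = 630.12 g/s.
K = 630.12 + 2063.5 = 2693.6 g/s.
air fraction in K = 2063.5/2693.6 = 0.7661.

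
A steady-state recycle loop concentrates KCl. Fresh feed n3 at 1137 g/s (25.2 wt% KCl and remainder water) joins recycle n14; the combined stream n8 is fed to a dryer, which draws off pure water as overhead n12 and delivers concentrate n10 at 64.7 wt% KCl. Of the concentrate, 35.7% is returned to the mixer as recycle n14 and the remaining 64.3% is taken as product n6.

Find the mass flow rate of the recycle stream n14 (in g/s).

245.9 g/s

Overall KCl balance (none leaves overhead): KCl in fresh feed = KCl in product, i.e. 1137×0.252 = (1−0.357)·n10·0.647.
n10 = 286.52/(0.647×0.643) = 688.72 g/s.
Recycle n14 = 0.357×688.72 = 245.87 g/s.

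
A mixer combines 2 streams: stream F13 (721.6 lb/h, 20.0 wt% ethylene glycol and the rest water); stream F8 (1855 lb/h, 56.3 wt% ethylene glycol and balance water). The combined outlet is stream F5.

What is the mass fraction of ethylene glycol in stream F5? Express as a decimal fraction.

0.461

Total flow out = 721.6 + 1855 = 2576.6 lb/h.
ethylene glycol in = 721.6×0.200 + 1855×0.563 = 1188.7 lb/h.
ethylene glycol mass fraction in F5 = 1188.7/2576.6 = 0.461.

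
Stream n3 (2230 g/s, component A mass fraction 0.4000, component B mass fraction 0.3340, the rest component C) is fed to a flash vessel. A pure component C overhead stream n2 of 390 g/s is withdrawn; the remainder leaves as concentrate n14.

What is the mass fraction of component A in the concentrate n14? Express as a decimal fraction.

0.4848

component A is not removed: 2230×0.400 = 892 g/s of component A enters n14.
Concentrate = 2230 − 390 = 1840 g/s.
Mass fraction = 892/1840 = 0.4848.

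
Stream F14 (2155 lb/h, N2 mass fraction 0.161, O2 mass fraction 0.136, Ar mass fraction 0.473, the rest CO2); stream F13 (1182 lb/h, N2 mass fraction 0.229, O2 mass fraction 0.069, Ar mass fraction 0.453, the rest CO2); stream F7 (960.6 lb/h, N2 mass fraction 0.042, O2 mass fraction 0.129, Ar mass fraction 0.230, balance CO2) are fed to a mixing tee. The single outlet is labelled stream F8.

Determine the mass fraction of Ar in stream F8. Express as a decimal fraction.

0.413

Total flow out = 2155 + 1182 + 960.6 = 4297.6 lb/h.
Ar in = 2155×0.473 + 1182×0.453 + 960.6×0.230 = 1775.7 lb/h.
Ar mass fraction in F8 = 1775.7/4297.6 = 0.413.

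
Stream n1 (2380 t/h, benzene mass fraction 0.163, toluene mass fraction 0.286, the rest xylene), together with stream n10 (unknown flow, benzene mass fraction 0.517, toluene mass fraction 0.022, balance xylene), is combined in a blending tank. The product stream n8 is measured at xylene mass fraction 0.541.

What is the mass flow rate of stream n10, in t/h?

297.5 t/h

Let n10 be the unknown flow. Total out = 2380 + n10.
xylene balance: 1311.4 + 0.461·n10 = 0.541·(2380 + n10)
(0.461 − 0.541)·n10 = 0.541×2380 − 1311.4 = -23.8
n10 = -23.8 / -0.080 = 297.5 t/h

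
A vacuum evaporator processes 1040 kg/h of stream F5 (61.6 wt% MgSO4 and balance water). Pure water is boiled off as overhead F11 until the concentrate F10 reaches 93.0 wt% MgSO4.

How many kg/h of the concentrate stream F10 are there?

688.9 kg/h

MgSO4 is conserved: 1040×0.616 = 640.64 kg/h all reports to the concentrate.
Concentrate = 640.64/(target fraction) = 688.86 kg/h.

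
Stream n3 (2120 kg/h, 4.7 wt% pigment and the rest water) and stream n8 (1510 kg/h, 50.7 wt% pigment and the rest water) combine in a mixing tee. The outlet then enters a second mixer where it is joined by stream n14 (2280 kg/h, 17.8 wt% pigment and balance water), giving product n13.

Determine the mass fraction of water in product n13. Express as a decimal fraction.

0.785

Overall, product flow = 5910 kg/h.
water in = 2120×0.953 + 1510×0.493 + 2280×0.822 = 4638.9 kg/h.
water fraction in n13 = 0.785.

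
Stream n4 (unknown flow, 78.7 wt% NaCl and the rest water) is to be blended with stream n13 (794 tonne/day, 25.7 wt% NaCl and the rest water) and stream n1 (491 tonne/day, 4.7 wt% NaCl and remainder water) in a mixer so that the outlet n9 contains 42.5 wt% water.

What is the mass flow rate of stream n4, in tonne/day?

Let n4 be the unknown flow. Total out = 1285 + n4.
water balance: 1057.9 + 0.213·n4 = 0.425·(1285 + n4)
(0.213 − 0.425)·n4 = 0.425×1285 − 1057.9 = -511.74
n4 = -511.74 / -0.212 = 2413.9 tonne/day

2414 tonne/day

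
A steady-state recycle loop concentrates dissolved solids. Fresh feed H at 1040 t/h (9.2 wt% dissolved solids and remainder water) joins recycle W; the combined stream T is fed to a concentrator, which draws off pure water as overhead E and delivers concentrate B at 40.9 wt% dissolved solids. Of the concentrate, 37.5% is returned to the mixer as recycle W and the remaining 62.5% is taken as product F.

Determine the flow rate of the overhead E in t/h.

806.1 t/h

Overall dissolved solids balance (none leaves overhead): dissolved solids in fresh feed = dissolved solids in product, i.e. 1040×0.092 = (1−0.375)·B·0.409.
B = 95.68/(0.409×0.625) = 374.3 t/h.
Recycle W = 0.375×374.3 = 140.36 t/h.
Combined feed T = 1040 + 140.36 = 1180.4 t/h.
Overhead E = T − B = 1180.4 − 374.3 = 806.06 t/h.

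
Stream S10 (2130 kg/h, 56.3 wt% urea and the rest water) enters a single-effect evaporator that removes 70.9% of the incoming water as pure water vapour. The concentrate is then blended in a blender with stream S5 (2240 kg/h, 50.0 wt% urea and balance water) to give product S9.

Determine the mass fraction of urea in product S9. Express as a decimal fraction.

0.625

Vapour removed = 0.709×0.437×2130 = 659.94 kg/h; concentrate = 1470.1 kg/h.
urea reaching the mixer = 1199.2 (from concentrate) + 2240×0.500 = 2319.2 kg/h.
Product flow = 1470.1 + 2240 = 3710.1 kg/h; urea fraction = 0.625.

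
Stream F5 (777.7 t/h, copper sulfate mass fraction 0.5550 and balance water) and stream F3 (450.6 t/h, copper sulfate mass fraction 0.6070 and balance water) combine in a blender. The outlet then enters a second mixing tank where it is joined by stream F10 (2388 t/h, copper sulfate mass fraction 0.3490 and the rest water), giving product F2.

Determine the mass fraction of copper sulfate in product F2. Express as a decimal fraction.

0.4254

Overall, product flow = 3616.3 t/h.
copper sulfate in = 777.7×0.555 + 450.6×0.607 + 2388×0.349 = 1538.5 t/h.
copper sulfate fraction in F2 = 0.4254.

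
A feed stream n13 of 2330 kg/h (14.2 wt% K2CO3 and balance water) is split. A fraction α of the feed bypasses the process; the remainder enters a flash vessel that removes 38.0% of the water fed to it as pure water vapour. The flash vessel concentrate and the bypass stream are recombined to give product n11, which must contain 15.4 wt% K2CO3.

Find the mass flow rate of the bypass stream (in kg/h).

1773 kg/h

All 2330×0.142 = 330.86 kg/h of K2CO3 reaches n11, so n11 = 330.86/0.154 = 2148.4 kg/h and vapour = 181.56 kg/h.
The evaporator receives (1−α)·2330 of feed at 0.858 water and removes 0.380 of that water:
0.380×0.858×(1−α)×2330 = 181.56
(1−α) = 181.56/759.67 = 0.2390;  α = 0.7610.
Bypass flow = 0.7610×2330 = 1773.1 kg/h.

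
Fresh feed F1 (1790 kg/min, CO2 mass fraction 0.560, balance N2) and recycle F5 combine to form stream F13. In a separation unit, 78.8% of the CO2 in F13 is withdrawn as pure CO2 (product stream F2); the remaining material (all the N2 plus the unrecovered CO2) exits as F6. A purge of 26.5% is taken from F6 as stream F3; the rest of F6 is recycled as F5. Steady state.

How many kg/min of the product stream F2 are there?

CO2 in F13: m_A = 1790×0.560 + (1−0.265)·(1−0.788)·m_A, so m_A = 1002.4/0.8442 = 1187.4 kg/min.
Product F2 = 0.788×1187.4 = 935.69 kg/min.

935.7 kg/min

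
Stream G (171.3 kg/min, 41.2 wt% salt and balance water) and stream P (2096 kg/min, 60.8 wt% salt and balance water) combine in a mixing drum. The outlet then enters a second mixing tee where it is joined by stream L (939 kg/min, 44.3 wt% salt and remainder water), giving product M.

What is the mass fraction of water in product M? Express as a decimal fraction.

0.451

Overall, product flow = 3206.3 kg/min.
water in = 171.3×0.588 + 2096×0.392 + 939×0.557 = 1445.4 kg/min.
water fraction in M = 0.451.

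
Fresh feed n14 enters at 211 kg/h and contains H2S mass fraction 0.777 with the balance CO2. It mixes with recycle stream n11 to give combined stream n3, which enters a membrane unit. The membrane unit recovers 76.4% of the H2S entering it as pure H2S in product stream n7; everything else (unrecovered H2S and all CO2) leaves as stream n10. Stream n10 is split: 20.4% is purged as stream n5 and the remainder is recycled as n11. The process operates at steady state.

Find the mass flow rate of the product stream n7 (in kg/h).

H2S in n3: m_A = 211×0.777 + (1−0.204)·(1−0.764)·m_A, so m_A = 163.95/0.8121 = 201.87 kg/h.
Product n7 = 0.764×201.87 = 154.23 kg/h.

154.2 kg/h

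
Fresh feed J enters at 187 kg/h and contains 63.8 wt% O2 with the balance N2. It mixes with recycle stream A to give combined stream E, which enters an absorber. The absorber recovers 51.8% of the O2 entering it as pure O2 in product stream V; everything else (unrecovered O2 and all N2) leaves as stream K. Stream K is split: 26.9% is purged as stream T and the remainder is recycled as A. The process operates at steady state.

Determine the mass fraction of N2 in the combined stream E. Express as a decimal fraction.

N2 enters only via J and leaves only via the purge: 187×0.362 = 0.269×(N2 in K), and the absorber passes all N2, so N2 in E = N2 in K = 251.65 kg/h.
O2 in E: m_A = 187×0.638 + (1−0.269)·(1−0.518)·m_A, so m_A = 119.31/0.6477 = 184.21 kg/h.
E = 184.21 + 251.65 = 435.86 kg/h.
N2 fraction in E = 251.65/435.86 = 0.577.

0.577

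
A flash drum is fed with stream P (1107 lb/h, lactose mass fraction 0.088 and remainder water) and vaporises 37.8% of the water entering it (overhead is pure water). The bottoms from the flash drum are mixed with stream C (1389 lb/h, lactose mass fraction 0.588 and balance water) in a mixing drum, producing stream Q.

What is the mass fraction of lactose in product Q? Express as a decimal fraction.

0.432

Vapour removed = 0.378×0.912×1107 = 381.62 lb/h; concentrate = 725.38 lb/h.
lactose reaching the mixer = 97.416 (from concentrate) + 1389×0.588 = 914.15 lb/h.
Product flow = 725.38 + 1389 = 2114.4 lb/h; lactose fraction = 0.432.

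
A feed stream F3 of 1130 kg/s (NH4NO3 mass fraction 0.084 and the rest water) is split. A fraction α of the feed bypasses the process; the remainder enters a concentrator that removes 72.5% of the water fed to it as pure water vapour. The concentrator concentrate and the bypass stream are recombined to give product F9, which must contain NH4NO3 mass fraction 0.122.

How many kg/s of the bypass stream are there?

600 kg/s

All 1130×0.084 = 94.92 kg/s of NH4NO3 reaches F9, so F9 = 94.92/0.122 = 778.03 kg/s and vapour = 351.97 kg/s.
The evaporator receives (1−α)·1130 of feed at 0.916 water and removes 0.725 of that water:
0.725×0.916×(1−α)×1130 = 351.97
(1−α) = 351.97/750.43 = 0.4690;  α = 0.5310.
Bypass flow = 0.5310×1130 = 600.01 kg/s.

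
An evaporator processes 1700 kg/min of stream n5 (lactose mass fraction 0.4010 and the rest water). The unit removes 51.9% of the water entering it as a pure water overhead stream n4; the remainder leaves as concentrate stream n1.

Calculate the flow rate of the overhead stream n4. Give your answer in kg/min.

528.5 kg/min

water entering = 1700×0.599 = 1018.3 kg/min; overhead removed = 0.519×1018.3 = 528.5 kg/min.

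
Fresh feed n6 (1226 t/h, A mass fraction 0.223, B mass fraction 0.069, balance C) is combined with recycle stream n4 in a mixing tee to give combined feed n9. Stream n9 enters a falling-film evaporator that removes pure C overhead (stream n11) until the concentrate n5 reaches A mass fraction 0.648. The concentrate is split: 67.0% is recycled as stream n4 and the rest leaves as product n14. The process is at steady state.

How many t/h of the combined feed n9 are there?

2083 t/h

Overall A balance (none leaves overhead): A in fresh feed = A in product, i.e. 1226×0.223 = (1−0.670)·n5·0.648.
n5 = 273.4/(0.648×0.330) = 1278.5 t/h.
Recycle n4 = 0.670×1278.5 = 856.61 t/h.
Combined feed n9 = 1226 + 856.61 = 2082.6 t/h.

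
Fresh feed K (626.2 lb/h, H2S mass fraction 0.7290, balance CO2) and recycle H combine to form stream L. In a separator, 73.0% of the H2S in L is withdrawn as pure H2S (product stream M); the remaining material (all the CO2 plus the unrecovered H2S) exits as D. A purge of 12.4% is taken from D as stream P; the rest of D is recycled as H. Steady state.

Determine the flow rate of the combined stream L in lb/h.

CO2 enters only via K and leaves only via the purge: 626.2×0.271 = 0.124×(CO2 in D), and the separator passes all CO2, so CO2 in L = CO2 in D = 1368.6 lb/h.
H2S in L: m_A = 626.2×0.729 + (1−0.124)·(1−0.730)·m_A, so m_A = 456.5/0.7635 = 597.92 lb/h.
L = 597.92 + 1368.6 = 1966.5 lb/h.

1966 lb/h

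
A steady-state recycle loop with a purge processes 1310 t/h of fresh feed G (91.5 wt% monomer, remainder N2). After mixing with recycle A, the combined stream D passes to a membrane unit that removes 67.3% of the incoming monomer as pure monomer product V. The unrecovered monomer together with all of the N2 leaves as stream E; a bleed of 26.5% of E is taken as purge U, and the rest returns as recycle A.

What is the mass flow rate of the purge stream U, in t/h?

248.1 t/h

N2 enters only via G and leaves only via the purge: 1310×0.085 = 0.265×(N2 in E), and the membrane unit passes all N2, so N2 in D = N2 in E = 420.19 t/h.
monomer in D: m_A = 1310×0.915 + (1−0.265)·(1−0.673)·m_A, so m_A = 1198.7/0.7597 = 1577.9 t/h.
E = (1−0.673)×1577.9 + 420.19 = 936.16 t/h.
Purge U = 0.265×936.16 = 248.08 t/h.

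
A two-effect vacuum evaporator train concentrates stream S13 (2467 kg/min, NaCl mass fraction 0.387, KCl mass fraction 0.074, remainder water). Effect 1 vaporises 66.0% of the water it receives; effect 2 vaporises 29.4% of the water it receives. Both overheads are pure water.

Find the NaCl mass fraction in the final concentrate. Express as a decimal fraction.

0.656

water in feed = 2467×0.539 = 1329.7 kg/min.
After stage 1: water left = (1−0.660)×1329.7 = 452.1; stream total = 1589.4 kg/min.
After stage 2: water left = (1−0.294)×452.1 = 319.18; final concentrate = 1456.5 kg/min.
NaCl fraction = 954.73/1456.5 = 0.656.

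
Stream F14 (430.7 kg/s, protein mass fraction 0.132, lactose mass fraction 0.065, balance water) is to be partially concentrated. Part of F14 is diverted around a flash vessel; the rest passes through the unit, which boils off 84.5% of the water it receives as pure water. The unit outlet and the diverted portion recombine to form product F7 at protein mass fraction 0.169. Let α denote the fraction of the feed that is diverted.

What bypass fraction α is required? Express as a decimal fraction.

0.677

All 430.7×0.132 = 56.852 kg/s of protein reaches F7, so F7 = 56.852/0.169 = 336.4 kg/s and vapour = 94.295 kg/s.
The evaporator receives (1−α)·430.7 of feed at 0.803 water and removes 0.845 of that water:
0.845×0.803×(1−α)×430.7 = 94.295
(1−α) = 94.295/292.25 = 0.3227;  α = 0.6773.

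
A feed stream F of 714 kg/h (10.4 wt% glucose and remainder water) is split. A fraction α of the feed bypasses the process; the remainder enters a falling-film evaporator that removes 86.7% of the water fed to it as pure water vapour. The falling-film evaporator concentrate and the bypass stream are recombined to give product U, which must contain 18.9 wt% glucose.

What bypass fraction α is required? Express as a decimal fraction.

All 714×0.104 = 74.256 kg/h of glucose reaches U, so U = 74.256/0.189 = 392.89 kg/h and vapour = 321.11 kg/h.
The evaporator receives (1−α)·714 of feed at 0.896 water and removes 0.867 of that water:
0.867×0.896×(1−α)×714 = 321.11
(1−α) = 321.11/554.66 = 0.5789;  α = 0.4211.

0.421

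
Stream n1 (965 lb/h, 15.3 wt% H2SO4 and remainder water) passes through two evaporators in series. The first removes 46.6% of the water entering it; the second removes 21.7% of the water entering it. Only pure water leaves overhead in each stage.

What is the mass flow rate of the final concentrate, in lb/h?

water in feed = 965×0.847 = 817.36 lb/h.
After stage 1: water left = (1−0.466)×817.36 = 436.47; stream total = 584.11 lb/h.
After stage 2: water left = (1−0.217)×436.47 = 341.75; final concentrate = 489.4 lb/h.

489.4 lb/h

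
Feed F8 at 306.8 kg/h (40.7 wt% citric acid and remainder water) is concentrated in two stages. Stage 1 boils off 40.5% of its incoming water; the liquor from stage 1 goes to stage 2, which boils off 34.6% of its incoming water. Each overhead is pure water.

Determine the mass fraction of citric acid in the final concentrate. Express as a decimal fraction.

water in feed = 306.8×0.593 = 181.93 kg/h.
After stage 1: water left = (1−0.405)×181.93 = 108.25; stream total = 233.12 kg/h.
After stage 2: water left = (1−0.346)×108.25 = 70.795; final concentrate = 195.66 kg/h.
citric acid fraction = 124.87/195.66 = 0.638.

0.638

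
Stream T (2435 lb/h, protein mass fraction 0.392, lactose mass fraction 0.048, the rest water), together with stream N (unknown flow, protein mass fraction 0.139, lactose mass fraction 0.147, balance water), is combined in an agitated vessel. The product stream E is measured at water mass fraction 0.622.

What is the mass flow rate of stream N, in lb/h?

Let N be the unknown flow. Total out = 2435 + N.
water balance: 1363.6 + 0.714·N = 0.622·(2435 + N)
(0.714 − 0.622)·N = 0.622×2435 − 1363.6 = 150.97
N = 150.97 / 0.092 = 1641 lb/h

1641 lb/h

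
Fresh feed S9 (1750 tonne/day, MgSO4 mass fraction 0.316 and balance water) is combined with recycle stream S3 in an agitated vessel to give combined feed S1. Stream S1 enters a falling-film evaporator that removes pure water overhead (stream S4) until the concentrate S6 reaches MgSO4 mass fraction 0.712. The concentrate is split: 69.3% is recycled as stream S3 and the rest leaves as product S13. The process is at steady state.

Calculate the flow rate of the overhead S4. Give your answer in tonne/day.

973.3 tonne/day

Overall MgSO4 balance (none leaves overhead): MgSO4 in fresh feed = MgSO4 in product, i.e. 1750×0.316 = (1−0.693)·S6·0.712.
S6 = 553/(0.712×0.307) = 2529.9 tonne/day.
Recycle S3 = 0.693×2529.9 = 1753.2 tonne/day.
Combined feed S1 = 1750 + 1753.2 = 3503.2 tonne/day.
Overhead S4 = S1 − S6 = 3503.2 − 2529.9 = 973.31 tonne/day.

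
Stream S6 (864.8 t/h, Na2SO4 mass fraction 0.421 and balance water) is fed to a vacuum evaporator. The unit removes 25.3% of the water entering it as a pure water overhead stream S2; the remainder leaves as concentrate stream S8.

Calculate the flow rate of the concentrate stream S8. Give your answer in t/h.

water entering = 864.8×0.579 = 500.72 t/h; overhead removed = 0.253×500.72 = 126.68 t/h.
Concentrate = 864.8 − 126.68 = 738.12 t/h.

738.1 t/h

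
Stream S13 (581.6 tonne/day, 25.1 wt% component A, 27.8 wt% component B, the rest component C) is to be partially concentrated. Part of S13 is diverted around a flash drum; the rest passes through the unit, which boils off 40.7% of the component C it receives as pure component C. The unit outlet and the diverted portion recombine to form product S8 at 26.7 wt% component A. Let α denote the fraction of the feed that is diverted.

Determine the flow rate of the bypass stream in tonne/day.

399.8 tonne/day

All 581.6×0.251 = 145.98 tonne/day of component A reaches S8, so S8 = 145.98/0.267 = 546.75 tonne/day and vapour = 34.852 tonne/day.
The evaporator receives (1−α)·581.6 of feed at 0.471 component C and removes 0.407 of that component C:
0.407×0.471×(1−α)×581.6 = 34.852
(1−α) = 34.852/111.49 = 0.3126;  α = 0.6874.
Bypass flow = 0.6874×581.6 = 399.79 tonne/day.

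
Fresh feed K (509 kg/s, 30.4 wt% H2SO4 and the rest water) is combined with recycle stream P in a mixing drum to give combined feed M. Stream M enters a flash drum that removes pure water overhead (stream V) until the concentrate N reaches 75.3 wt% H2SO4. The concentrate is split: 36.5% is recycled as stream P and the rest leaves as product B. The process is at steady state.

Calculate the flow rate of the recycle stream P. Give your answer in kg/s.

Overall H2SO4 balance (none leaves overhead): H2SO4 in fresh feed = H2SO4 in product, i.e. 509×0.304 = (1−0.365)·N·0.753.
N = 154.74/(0.753×0.635) = 323.61 kg/s.
Recycle P = 0.365×323.61 = 118.12 kg/s.

118.1 kg/s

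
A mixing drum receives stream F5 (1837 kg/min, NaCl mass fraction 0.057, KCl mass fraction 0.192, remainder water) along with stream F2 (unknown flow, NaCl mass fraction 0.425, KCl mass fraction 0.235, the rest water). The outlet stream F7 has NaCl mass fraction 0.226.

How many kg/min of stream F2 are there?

1560 kg/min

Let F2 be the unknown flow. Total out = 1837 + F2.
NaCl balance: 104.71 + 0.425·F2 = 0.226·(1837 + F2)
(0.425 − 0.226)·F2 = 0.226×1837 − 104.71 = 310.45
F2 = 310.45 / 0.199 = 1560.1 kg/min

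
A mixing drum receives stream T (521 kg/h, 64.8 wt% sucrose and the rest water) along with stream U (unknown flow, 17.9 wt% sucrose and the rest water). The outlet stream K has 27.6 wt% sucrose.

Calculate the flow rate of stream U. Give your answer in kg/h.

Let U be the unknown flow. Total out = 521 + U.
sucrose balance: 337.61 + 0.179·U = 0.276·(521 + U)
(0.179 − 0.276)·U = 0.276×521 − 337.61 = -193.81
U = -193.81 / -0.097 = 1998.1 kg/h

1998 kg/h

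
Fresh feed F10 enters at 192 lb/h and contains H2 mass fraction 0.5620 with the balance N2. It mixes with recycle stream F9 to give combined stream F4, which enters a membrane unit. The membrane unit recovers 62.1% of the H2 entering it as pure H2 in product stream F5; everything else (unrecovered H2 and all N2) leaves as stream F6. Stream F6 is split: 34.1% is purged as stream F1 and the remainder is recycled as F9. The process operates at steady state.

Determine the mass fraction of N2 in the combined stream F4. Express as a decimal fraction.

N2 enters only via F10 and leaves only via the purge: 192×0.438 = 0.341×(N2 in F6), and the membrane unit passes all N2, so N2 in F4 = N2 in F6 = 246.62 lb/h.
H2 in F4: m_A = 192×0.562 + (1−0.341)·(1−0.621)·m_A, so m_A = 107.9/0.7502 = 143.83 lb/h.
F4 = 143.83 + 246.62 = 390.44 lb/h.
N2 fraction in F4 = 246.62/390.44 = 0.6316.

0.6316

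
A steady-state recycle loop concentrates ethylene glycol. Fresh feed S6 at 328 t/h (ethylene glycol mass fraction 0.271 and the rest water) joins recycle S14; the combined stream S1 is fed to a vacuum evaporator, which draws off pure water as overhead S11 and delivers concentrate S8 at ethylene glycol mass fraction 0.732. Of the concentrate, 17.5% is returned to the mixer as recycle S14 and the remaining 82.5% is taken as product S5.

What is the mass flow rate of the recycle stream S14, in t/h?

25.76 t/h

Overall ethylene glycol balance (none leaves overhead): ethylene glycol in fresh feed = ethylene glycol in product, i.e. 328×0.271 = (1−0.175)·S8·0.732.
S8 = 88.888/(0.732×0.825) = 147.19 t/h.
Recycle S14 = 0.175×147.19 = 25.758 t/h.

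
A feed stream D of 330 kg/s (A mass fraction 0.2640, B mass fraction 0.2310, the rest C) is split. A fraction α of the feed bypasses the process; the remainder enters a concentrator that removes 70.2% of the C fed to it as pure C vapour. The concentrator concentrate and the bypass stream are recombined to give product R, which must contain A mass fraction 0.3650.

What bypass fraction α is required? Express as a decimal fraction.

All 330×0.264 = 87.12 kg/s of A reaches R, so R = 87.12/0.365 = 238.68 kg/s and vapour = 91.315 kg/s.
The evaporator receives (1−α)·330 of feed at 0.505 C and removes 0.702 of that C:
0.702×0.505×(1−α)×330 = 91.315
(1−α) = 91.315/116.99 = 0.7805;  α = 0.2195.

0.219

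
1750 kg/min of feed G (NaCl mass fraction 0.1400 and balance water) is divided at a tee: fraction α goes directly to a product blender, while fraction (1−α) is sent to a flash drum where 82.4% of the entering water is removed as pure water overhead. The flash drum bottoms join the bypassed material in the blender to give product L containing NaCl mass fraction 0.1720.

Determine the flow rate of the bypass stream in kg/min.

1291 kg/min

All 1750×0.140 = 245 kg/min of NaCl reaches L, so L = 245/0.172 = 1424.4 kg/min and vapour = 325.58 kg/min.
The evaporator receives (1−α)·1750 of feed at 0.860 water and removes 0.824 of that water:
0.824×0.860×(1−α)×1750 = 325.58
(1−α) = 325.58/1240.1 = 0.2625;  α = 0.7375.
Bypass flow = 0.7375×1750 = 1290.6 kg/min.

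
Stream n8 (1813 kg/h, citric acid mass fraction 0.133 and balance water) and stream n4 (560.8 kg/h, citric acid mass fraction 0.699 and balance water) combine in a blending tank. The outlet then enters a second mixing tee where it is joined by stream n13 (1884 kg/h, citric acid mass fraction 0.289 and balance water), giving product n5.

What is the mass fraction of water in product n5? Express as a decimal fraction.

Overall, product flow = 4257.8 kg/h.
water in = 1813×0.867 + 560.8×0.301 + 1884×0.711 = 3080.2 kg/h.
water fraction in n5 = 0.723.

0.723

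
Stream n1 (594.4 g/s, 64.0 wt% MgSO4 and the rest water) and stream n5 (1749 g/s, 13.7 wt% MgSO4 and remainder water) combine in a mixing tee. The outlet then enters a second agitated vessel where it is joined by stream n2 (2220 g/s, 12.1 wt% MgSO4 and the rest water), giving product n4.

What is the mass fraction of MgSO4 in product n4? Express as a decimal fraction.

0.195

Overall, product flow = 4563.4 g/s.
MgSO4 in = 594.4×0.640 + 1749×0.137 + 2220×0.121 = 888.65 g/s.
MgSO4 fraction in n4 = 0.195.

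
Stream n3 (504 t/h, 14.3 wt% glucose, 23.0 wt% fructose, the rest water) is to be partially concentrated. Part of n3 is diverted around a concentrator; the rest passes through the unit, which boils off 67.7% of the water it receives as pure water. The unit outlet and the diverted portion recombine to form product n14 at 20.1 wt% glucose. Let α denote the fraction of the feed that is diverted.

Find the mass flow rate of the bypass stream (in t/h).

All 504×0.143 = 72.072 t/h of glucose reaches n14, so n14 = 72.072/0.201 = 358.57 t/h and vapour = 145.43 t/h.
The evaporator receives (1−α)·504 of feed at 0.627 water and removes 0.677 of that water:
0.677×0.627×(1−α)×504 = 145.43
(1−α) = 145.43/213.94 = 0.6798;  α = 0.3202.
Bypass flow = 0.3202×504 = 161.39 t/h.

161.4 t/h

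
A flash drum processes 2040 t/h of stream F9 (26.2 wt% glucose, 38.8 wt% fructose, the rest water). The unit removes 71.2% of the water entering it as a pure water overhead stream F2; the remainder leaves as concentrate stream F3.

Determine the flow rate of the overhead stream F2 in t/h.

508.4 t/h

water entering = 2040×0.350 = 714 t/h; overhead removed = 0.712×714 = 508.37 t/h.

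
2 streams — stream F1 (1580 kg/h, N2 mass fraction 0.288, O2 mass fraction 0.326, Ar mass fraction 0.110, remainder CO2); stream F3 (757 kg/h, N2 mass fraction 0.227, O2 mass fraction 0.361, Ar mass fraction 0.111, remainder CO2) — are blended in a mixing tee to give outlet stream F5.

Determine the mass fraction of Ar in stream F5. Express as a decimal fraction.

0.110

Total flow out = 1580 + 757 = 2337 kg/h.
Ar in = 1580×0.110 + 757×0.111 = 257.83 kg/h.
Ar mass fraction in F5 = 257.83/2337 = 0.110.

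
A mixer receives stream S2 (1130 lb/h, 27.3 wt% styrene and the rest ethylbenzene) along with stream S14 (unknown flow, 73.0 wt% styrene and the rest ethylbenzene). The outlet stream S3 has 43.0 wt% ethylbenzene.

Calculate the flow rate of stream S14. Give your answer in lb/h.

Let S14 be the unknown flow. Total out = 1130 + S14.
ethylbenzene balance: 821.51 + 0.270·S14 = 0.430·(1130 + S14)
(0.270 − 0.430)·S14 = 0.430×1130 − 821.51 = -335.61
S14 = -335.61 / -0.160 = 2097.6 lb/h

2098 lb/h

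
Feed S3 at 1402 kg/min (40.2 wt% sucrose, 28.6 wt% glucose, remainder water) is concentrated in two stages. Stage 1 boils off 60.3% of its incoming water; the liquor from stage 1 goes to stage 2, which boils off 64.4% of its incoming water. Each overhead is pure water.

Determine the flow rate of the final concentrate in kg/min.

water in feed = 1402×0.312 = 437.42 kg/min.
After stage 1: water left = (1−0.603)×437.42 = 173.66; stream total = 1138.2 kg/min.
After stage 2: water left = (1−0.644)×173.66 = 61.822; final concentrate = 1026.4 kg/min.

1026 kg/min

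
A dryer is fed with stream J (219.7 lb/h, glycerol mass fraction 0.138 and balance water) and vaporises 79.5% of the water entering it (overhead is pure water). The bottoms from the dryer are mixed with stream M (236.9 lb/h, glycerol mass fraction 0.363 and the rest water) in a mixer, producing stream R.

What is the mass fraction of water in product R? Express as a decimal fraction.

0.620

Vapour removed = 0.795×0.862×219.7 = 150.56 lb/h; concentrate = 69.142 lb/h.
water reaching the mixer = 38.823 (from concentrate) + 236.9×0.637 = 189.73 lb/h.
Product flow = 69.142 + 236.9 = 306.04 lb/h; water fraction = 0.620.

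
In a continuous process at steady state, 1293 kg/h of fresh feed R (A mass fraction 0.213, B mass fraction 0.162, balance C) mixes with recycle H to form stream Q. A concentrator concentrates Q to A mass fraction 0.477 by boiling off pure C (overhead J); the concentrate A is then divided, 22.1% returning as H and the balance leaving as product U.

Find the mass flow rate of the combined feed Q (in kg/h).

1457 kg/h

Overall A balance (none leaves overhead): A in fresh feed = A in product, i.e. 1293×0.213 = (1−0.221)·A·0.477.
A = 275.41/(0.477×0.779) = 741.18 kg/h.
Recycle H = 0.221×741.18 = 163.8 kg/h.
Combined feed Q = 1293 + 163.8 = 1456.8 kg/h.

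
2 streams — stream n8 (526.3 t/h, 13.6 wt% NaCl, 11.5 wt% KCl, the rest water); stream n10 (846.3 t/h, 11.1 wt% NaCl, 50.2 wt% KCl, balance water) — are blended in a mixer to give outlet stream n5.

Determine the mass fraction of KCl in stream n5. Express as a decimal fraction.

Total flow out = 526.3 + 846.3 = 1372.6 t/h.
KCl in = 526.3×0.115 + 846.3×0.502 = 485.37 t/h.
KCl mass fraction in n5 = 485.37/1372.6 = 0.354.

0.354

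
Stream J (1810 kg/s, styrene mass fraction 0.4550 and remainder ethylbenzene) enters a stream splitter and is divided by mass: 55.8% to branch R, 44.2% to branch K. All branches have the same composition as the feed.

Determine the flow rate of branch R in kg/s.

Branch R flow = 0.558×1810 = 1010 kg/s.

1010 kg/s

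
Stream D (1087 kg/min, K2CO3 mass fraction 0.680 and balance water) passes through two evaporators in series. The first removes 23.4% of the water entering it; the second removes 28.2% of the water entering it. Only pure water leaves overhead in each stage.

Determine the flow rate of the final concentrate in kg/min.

930.5 kg/min

water in feed = 1087×0.320 = 347.84 kg/min.
After stage 1: water left = (1−0.234)×347.84 = 266.45; stream total = 1005.6 kg/min.
After stage 2: water left = (1−0.282)×266.45 = 191.31; final concentrate = 930.47 kg/min.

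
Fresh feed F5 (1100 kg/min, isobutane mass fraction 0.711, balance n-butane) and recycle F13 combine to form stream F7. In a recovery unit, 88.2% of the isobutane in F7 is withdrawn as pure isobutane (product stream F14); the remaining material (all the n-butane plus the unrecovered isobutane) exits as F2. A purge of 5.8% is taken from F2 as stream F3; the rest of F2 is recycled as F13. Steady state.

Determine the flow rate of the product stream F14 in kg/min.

776.1 kg/min

isobutane in F7: m_A = 1100×0.711 + (1−0.058)·(1−0.882)·m_A, so m_A = 782.1/0.8888 = 879.91 kg/min.
Product F14 = 0.882×879.91 = 776.08 kg/min.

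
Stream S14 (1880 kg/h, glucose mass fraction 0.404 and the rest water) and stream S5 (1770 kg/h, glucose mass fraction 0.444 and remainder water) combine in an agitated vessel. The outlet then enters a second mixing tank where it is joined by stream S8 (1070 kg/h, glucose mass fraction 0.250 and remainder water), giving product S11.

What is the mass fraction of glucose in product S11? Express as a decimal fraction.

0.384

Overall, product flow = 4720 kg/h.
glucose in = 1880×0.404 + 1770×0.444 + 1070×0.250 = 1812.9 kg/h.
glucose fraction in S11 = 0.384.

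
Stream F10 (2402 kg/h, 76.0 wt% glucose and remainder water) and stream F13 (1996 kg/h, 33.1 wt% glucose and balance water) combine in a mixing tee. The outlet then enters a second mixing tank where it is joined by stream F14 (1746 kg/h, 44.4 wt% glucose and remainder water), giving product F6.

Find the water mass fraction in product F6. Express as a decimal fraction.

0.469

Overall, product flow = 6144 kg/h.
water in = 2402×0.240 + 1996×0.669 + 1746×0.556 = 2882.6 kg/h.
water fraction in F6 = 0.469.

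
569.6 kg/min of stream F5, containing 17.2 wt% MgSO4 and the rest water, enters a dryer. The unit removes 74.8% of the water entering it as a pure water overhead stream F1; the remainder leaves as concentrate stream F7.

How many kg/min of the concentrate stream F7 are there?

water entering = 569.6×0.828 = 471.63 kg/min; overhead removed = 0.748×471.63 = 352.78 kg/min.
Concentrate = 569.6 − 352.78 = 216.82 kg/min.

216.8 kg/min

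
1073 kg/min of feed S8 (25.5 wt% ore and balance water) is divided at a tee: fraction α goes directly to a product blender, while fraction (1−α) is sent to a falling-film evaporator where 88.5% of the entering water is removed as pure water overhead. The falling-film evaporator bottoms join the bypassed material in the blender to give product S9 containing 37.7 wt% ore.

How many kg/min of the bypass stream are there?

All 1073×0.255 = 273.62 kg/min of ore reaches S9, so S9 = 273.62/0.377 = 725.77 kg/min and vapour = 347.23 kg/min.
The evaporator receives (1−α)·1073 of feed at 0.745 water and removes 0.885 of that water:
0.885×0.745×(1−α)×1073 = 347.23
(1−α) = 347.23/707.46 = 0.4908;  α = 0.5092.
Bypass flow = 0.5092×1073 = 546.35 kg/min.

546.4 kg/min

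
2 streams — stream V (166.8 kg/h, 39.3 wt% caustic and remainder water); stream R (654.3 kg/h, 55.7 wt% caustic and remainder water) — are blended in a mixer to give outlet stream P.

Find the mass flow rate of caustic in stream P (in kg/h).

caustic out = caustic in = 166.8×0.393 + 654.3×0.557 = 430 kg/h.

430 kg/h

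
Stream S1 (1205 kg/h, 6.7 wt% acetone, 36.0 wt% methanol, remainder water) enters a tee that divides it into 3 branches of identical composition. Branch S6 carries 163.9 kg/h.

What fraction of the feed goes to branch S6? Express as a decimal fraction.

Fraction to S6 = 163.9/1205 = 0.1360.

0.136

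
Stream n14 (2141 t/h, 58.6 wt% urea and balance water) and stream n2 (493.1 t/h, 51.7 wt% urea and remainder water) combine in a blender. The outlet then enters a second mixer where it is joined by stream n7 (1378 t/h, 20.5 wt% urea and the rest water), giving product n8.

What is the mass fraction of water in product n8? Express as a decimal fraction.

0.553

Overall, product flow = 4012.1 t/h.
water in = 2141×0.414 + 493.1×0.483 + 1378×0.795 = 2220.1 t/h.
water fraction in n8 = 0.553.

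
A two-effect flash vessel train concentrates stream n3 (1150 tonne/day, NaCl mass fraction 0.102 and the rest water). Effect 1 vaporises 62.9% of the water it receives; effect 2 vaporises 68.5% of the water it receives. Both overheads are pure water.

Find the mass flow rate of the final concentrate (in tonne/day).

water in feed = 1150×0.898 = 1032.7 tonne/day.
After stage 1: water left = (1−0.629)×1032.7 = 383.13; stream total = 500.43 tonne/day.
After stage 2: water left = (1−0.685)×383.13 = 120.69; final concentrate = 237.99 tonne/day.

238 tonne/day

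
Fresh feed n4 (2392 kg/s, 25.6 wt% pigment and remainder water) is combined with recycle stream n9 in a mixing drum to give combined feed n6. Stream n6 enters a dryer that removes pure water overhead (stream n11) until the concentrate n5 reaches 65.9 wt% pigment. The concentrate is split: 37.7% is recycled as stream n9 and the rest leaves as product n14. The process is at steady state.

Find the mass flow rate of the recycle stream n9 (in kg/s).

562.3 kg/s

Overall pigment balance (none leaves overhead): pigment in fresh feed = pigment in product, i.e. 2392×0.256 = (1−0.377)·n5·0.659.
n5 = 612.35/(0.659×0.623) = 1491.5 kg/s.
Recycle n9 = 0.377×1491.5 = 562.3 kg/s.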